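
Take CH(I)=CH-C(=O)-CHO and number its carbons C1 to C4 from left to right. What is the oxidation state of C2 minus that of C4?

-2

C2: 3C, 1H → 0 − 1 = -1
C4: 1C, 1H, 2O → 0 − 1 + 2 = +1
Difference: -1 − (+1) = -2.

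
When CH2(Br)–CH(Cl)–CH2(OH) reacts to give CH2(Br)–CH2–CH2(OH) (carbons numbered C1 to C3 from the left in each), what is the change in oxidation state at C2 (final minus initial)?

Before: C2 has 2 bonds to C, 1 bond to H, 1 bond to Cl → oxidation state 0.
After: C2 has 2 bonds to C, 2 bonds to H → oxidation state -2.
Δ = -2 − (0) = -2, so this is a reduction at C2.

-2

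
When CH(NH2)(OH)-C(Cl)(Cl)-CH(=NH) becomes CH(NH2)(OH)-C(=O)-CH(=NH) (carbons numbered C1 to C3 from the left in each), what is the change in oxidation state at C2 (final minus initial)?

Before: C2 has 2 bonds to C, 2 bonds to Cl → oxidation state +2.
After: C2 has 2 bonds to C, 2 bonds to O → oxidation state +2.
Δ = +2 − (+2) = 0, so no net redox change at C2.

0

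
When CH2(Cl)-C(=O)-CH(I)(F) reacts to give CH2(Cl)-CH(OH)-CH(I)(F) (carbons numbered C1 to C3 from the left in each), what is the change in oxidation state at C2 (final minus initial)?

Before: C2 has 2 bonds to C, 2 bonds to O → oxidation state +2.
After: C2 has 2 bonds to C, 1 bond to H, 1 bond to O → oxidation state 0.
Δ = 0 − (+2) = -2, so this is a reduction at C2.

-2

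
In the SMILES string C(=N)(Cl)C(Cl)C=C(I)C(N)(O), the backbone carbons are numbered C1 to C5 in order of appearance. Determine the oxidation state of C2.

Count +1 for every bond to an atom more electronegative than carbon and −1 for every bond to one less electronegative; C–C bonds are 0.
C2 has one bond to C (0), one bond to C (0), one bond to Cl (+1), one bond to H (-1).
Oxidation state = 0 + 0 + 1 − 1 = 0.

0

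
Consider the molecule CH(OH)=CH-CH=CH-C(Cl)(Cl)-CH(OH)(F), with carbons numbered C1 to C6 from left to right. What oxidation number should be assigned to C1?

0

C1 has a double bond to C (2×0 = 0), one bond to O (+1), one bond to H (-1).
Oxidation state = 0 + 1 − 1 = 0.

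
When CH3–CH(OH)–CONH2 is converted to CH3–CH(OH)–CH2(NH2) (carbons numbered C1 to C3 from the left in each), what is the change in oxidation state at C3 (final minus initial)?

-4

Before: C3 has 1 bond to C, 2 bonds to O, 1 bond to N → oxidation state +3.
After: C3 has 1 bond to C, 2 bonds to H, 1 bond to N → oxidation state -1.
Δ = -1 − (+3) = -4, so this is a reduction at C3.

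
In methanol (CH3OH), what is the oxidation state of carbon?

Each bond to a more electronegative atom (O, N, halogen) counts +1, each bond to a less electronegative atom (H, metal, B, Si) counts −1, and each C–C bond counts 0.
The carbon has one bond to H (-1), one bond to H (-1), one bond to H (-1), one bond to O (+1).
Oxidation state = -1 − 1 − 1 + 1 = -2.

-2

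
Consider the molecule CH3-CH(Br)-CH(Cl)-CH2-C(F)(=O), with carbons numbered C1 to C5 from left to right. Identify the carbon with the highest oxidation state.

Count +1 for every bond to an atom more electronegative than carbon and −1 for every bond to one less electronegative; C–C bonds are 0. Tallying each carbon:
C1: 1C, 3H → 0 − 3 = -3
C2: 2C, 1H, 1Br → 0 − 1 + 1 = 0
C3: 2C, 1H, 1Cl → 0 − 1 + 1 = 0
C4: 2C, 2H → 0 − 2 = -2
C5: 1C, 2O, 1F → 0 + 2 + 1 = +3
The most oxidised carbon is C5 at +3.

C5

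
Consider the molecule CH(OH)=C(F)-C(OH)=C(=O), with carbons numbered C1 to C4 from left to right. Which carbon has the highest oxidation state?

Tallying each carbon's bonds:
C1: 2C, 1H, 1O → 0 − 1 + 1 = 0
C2: 3C, 1F → 0 + 1 = +1
C3: 3C, 1O → 0 + 1 = +1
C4: 2C, 2O → 0 + 2 = +2
The most oxidised carbon is C4 at +2.

C4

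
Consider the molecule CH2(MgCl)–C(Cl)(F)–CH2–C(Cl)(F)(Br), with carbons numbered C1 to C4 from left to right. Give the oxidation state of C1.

-3

Bonds to more-electronegative neighbours contribute +1 each, bonds to H or metals contribute −1 each, and C–C bonds contribute 0.
C1 has one bond to C (0), one bond to Mg (-1), one bond to H (-1), one bond to H (-1).
Oxidation state = 0 − 1 − 1 − 1 = -3.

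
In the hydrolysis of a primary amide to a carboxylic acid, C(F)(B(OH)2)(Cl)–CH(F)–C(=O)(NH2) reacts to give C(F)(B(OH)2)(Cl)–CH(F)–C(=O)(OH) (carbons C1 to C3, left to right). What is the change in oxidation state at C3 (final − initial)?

0

Before: C3 has 1 bond to C, 2 bonds to O, 1 bond to N → oxidation state +3.
After: C3 has 1 bond to C, 3 bonds to O → oxidation state +3.
Δ = +3 − (+3) = 0, so no net redox change at C3.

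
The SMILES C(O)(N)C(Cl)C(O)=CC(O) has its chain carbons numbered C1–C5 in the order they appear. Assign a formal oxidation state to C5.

C5 has one bond to C (0), one bond to H (-1), one bond to O (+1), one bond to H (-1).
Oxidation state = 0 − 1 + 1 − 1 = -1.

-1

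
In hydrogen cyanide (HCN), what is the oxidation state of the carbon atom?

Bonds to more-electronegative neighbours contribute +1 each, bonds to H or metals contribute −1 each, and C–C bonds contribute 0.
The carbon has one bond to H (-1), a triple bond to N (3×+1 = +3).
Oxidation state = -1 + 3 = +2.

+2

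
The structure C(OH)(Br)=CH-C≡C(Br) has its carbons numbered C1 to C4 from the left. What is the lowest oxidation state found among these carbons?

Tallying each carbon's bonds:
C1: 2C, 1O, 1Br → 0 + 1 + 1 = +2
C2: 3C, 1H → 0 − 1 = -1
C3: 4C → 0 = 0
C4: 3C, 1Br → 0 + 1 = +1
The lowest value is -1.

-1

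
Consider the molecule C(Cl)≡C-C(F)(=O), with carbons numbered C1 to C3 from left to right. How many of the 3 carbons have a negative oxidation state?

Tallying each carbon's bonds:
C1: 3C, 1Cl → 0 + 1 = +1
C2: 4C → 0 = 0
C3: 1C, 2O, 1F → 0 + 2 + 1 = +3
0 carbons meet the condition.

0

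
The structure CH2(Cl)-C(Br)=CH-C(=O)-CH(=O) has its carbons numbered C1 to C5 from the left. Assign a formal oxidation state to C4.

+2

Each bond to a more electronegative atom (O, N, halogen) counts +1, each bond to a less electronegative atom (H, metal, B, Si) counts −1, and each C–C bond counts 0.
C4 has one bond to C (0), one bond to C (0), a double bond to O (2×+1 = +2).
Oxidation state = 0 + 0 + 2 = +2.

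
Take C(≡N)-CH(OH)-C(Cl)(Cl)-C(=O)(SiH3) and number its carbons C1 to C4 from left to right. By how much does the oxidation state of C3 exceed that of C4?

C3: 2C, 2Cl → 0 + 2 = +2
C4: 1C, 2O, 1Si → 0 + 2 − 1 = +1
Difference: +2 − (+1) = +1.

+1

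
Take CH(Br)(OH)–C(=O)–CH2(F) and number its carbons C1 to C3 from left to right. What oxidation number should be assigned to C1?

Assign +1 per bond to O/N/halogen, −1 per bond to H or an electropositive element, and 0 per bond to carbon.
C1 has one bond to C (0), one bond to H (-1), one bond to Br (+1), one bond to O (+1).
Oxidation state = 0 − 1 + 1 + 1 = +1.

+1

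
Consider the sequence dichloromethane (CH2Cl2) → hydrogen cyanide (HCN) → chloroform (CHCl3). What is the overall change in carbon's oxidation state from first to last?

+2

Carbon oxidation states along the series — dichloromethane: 0, hydrogen cyanide: +2, chloroform: +2.
Net change = +2 − (0) = +2.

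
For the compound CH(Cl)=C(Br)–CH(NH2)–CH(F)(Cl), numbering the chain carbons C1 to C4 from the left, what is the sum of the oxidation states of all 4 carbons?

+2

Tallying each carbon's bonds:
C1: 2C, 1H, 1Cl → 0 − 1 + 1 = 0
C2: 3C, 1Br → 0 + 1 = +1
C3: 2C, 1H, 1N → 0 − 1 + 1 = 0
C4: 1C, 1H, 1F, 1Cl → 0 − 1 + 1 + 1 = +1
Sum = 0 + 1 + 0 + 1 = +2.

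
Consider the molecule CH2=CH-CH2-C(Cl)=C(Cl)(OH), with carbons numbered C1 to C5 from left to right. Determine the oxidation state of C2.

-1

Assign +1 per bond to O/N/halogen, −1 per bond to H or an electropositive element, and 0 per bond to carbon.
C2 has a double bond to C (2×0 = 0), one bond to C (0), one bond to H (-1).
Oxidation state = 0 + 0 − 1 = -1.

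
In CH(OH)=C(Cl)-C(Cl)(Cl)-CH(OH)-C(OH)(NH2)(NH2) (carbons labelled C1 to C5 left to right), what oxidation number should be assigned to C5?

C5 has one bond to C (0), one bond to O (+1), one bond to N (+1), one bond to N (+1).
Oxidation state = 0 + 1 + 1 + 1 = +3.

+3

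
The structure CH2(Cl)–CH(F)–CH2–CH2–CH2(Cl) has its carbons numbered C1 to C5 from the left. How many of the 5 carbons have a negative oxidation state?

4

Tallying each carbon's bonds:
C1: 1C, 2H, 1Cl → 0 − 2 + 1 = -1
C2: 2C, 1H, 1F → 0 − 1 + 1 = 0
C3: 2C, 2H → 0 − 2 = -2
C4: 2C, 2H → 0 − 2 = -2
C5: 1C, 2H, 1Cl → 0 − 2 + 1 = -1
4 carbons (C1, C3, C4, C5) meet the condition.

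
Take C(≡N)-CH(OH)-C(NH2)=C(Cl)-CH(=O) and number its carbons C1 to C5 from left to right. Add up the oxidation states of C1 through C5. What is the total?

Bonds to more-electronegative neighbours contribute +1 each, bonds to H or metals contribute −1 each, and C–C bonds contribute 0. Tallying each carbon:
C1: 1C, 3N → 0 + 3 = +3
C2: 2C, 1H, 1O → 0 − 1 + 1 = 0
C3: 3C, 1N → 0 + 1 = +1
C4: 3C, 1Cl → 0 + 1 = +1
C5: 1C, 1H, 2O → 0 − 1 + 2 = +1
Sum = +3 + 0 + 1 + 1 + 1 = +6.

+6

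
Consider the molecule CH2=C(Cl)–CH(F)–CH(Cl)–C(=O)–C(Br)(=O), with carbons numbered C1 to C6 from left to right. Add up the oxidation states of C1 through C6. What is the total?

Tallying each carbon's bonds:
C1: 2C, 2H → 0 − 2 = -2
C2: 3C, 1Cl → 0 + 1 = +1
C3: 2C, 1H, 1F → 0 − 1 + 1 = 0
C4: 2C, 1H, 1Cl → 0 − 1 + 1 = 0
C5: 2C, 2O → 0 + 2 = +2
C6: 1C, 2O, 1Br → 0 + 2 + 1 = +3
Sum = -2 + 1 + 0 + 0 + 2 + 3 = +4.

+4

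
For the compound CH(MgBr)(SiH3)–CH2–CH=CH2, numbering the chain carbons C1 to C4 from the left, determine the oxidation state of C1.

-3

C1 has one bond to C (0), one bond to Mg (-1), one bond to Si (-1), one bond to H (-1).
Oxidation state = 0 − 1 − 1 − 1 = -3.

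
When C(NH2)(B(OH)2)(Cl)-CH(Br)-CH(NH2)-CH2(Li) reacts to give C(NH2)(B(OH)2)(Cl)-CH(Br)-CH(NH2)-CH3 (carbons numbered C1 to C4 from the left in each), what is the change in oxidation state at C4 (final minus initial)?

Before: C4 has 1 bond to C, 2 bonds to H, 1 bond to Li → oxidation state -3.
After: C4 has 1 bond to C, 3 bonds to H → oxidation state -3.
Δ = -3 − (-3) = 0, so no net redox change at C4.

0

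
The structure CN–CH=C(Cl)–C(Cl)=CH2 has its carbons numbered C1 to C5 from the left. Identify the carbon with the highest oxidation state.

C1

Tallying each carbon's bonds:
C1: 1C, 3N → 0 + 3 = +3
C2: 3C, 1H → 0 − 1 = -1
C3: 3C, 1Cl → 0 + 1 = +1
C4: 3C, 1Cl → 0 + 1 = +1
C5: 2C, 2H → 0 − 2 = -2
The most oxidised carbon is C1 at +3.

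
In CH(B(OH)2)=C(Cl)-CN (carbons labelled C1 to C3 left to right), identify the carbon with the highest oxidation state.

Assign +1 per bond to O/N/halogen, −1 per bond to H or an electropositive element, and 0 per bond to carbon. Tallying each carbon:
C1: 2C, 1H, 1B → 0 − 1 − 1 = -2
C2: 3C, 1Cl → 0 + 1 = +1
C3: 1C, 3N → 0 + 3 = +3
The most oxidised carbon is C3 at +3.

C3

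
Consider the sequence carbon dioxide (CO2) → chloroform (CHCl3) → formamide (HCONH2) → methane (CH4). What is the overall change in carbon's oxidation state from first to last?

Carbon oxidation states along the series — carbon dioxide: +4, chloroform: +2, formamide: +2, methane: -4.
Net change = -4 − (+4) = -8.

-8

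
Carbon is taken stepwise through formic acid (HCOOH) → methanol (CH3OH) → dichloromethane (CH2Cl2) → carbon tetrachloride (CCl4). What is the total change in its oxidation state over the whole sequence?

+2

Carbon oxidation states along the series — formic acid: +2, methanol: -2, dichloromethane: 0, carbon tetrachloride: +4.
Net change = +4 − (+2) = +2.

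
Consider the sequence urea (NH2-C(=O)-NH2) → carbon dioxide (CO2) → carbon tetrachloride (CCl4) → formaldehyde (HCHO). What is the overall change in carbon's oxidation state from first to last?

Carbon oxidation states along the series — urea: +4, carbon dioxide: +4, carbon tetrachloride: +4, formaldehyde: 0.
Net change = 0 − (+4) = -4.

-4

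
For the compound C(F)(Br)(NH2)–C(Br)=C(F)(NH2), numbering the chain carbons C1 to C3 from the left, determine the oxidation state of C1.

Bonds to more-electronegative neighbours contribute +1 each, bonds to H or metals contribute −1 each, and C–C bonds contribute 0.
C1 has one bond to C (0), one bond to F (+1), one bond to Br (+1), one bond to N (+1).
Oxidation state = 0 + 1 + 1 + 1 = +3.

+3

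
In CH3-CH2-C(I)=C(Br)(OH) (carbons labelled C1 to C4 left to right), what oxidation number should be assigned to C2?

-2

Bonds to more-electronegative neighbours contribute +1 each, bonds to H or metals contribute −1 each, and C–C bonds contribute 0.
C2 has one bond to C (0), one bond to C (0), one bond to H (-1), one bond to H (-1).
Oxidation state = 0 + 0 − 1 − 1 = -2.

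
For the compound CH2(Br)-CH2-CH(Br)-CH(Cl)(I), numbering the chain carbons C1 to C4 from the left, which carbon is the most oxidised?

C4

Bonds to more-electronegative neighbours contribute +1 each, bonds to H or metals contribute −1 each, and C–C bonds contribute 0. Tallying each carbon:
C1: 1C, 2H, 1Br → 0 − 2 + 1 = -1
C2: 2C, 2H → 0 − 2 = -2
C3: 2C, 1H, 1Br → 0 − 1 + 1 = 0
C4: 1C, 1H, 1Cl, 1I → 0 − 1 + 1 + 1 = +1
The most oxidised carbon is C4 at +1.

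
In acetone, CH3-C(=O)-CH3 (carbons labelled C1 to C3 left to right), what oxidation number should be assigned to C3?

-3

Count +1 for every bond to an atom more electronegative than carbon and −1 for every bond to one less electronegative; C–C bonds are 0.
C3 has one bond to H (-1), one bond to H (-1), one bond to H (-1), one bond to C (0).
Oxidation state = -1 − 1 − 1 + 0 = -3.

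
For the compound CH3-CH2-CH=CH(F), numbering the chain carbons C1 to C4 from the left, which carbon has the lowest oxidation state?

C1

Count +1 for every bond to an atom more electronegative than carbon and −1 for every bond to one less electronegative; C–C bonds are 0. Tallying each carbon:
C1: 1C, 3H → 0 − 3 = -3
C2: 2C, 2H → 0 − 2 = -2
C3: 3C, 1H → 0 − 1 = -1
C4: 2C, 1H, 1F → 0 − 1 + 1 = 0
The most reduced carbon is C1 at -3.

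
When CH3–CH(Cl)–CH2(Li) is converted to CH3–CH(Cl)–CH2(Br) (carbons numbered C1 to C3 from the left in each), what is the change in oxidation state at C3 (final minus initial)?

+2

Before: C3 has 1 bond to C, 2 bonds to H, 1 bond to Li → oxidation state -3.
After: C3 has 1 bond to C, 2 bonds to H, 1 bond to Br → oxidation state -1.
Δ = -1 − (-3) = +2, so this is an oxidation at C3.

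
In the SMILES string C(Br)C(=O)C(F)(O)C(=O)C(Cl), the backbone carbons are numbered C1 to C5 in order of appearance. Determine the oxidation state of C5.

-1

C5 has one bond to C (0), one bond to H (-1), one bond to Cl (+1), one bond to H (-1).
Oxidation state = 0 − 1 + 1 − 1 = -1.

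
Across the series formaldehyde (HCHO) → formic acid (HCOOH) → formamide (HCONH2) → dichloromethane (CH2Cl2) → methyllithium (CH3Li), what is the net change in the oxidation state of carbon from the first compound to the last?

-4

Carbon oxidation states along the series — formaldehyde: 0, formic acid: +2, formamide: +2, dichloromethane: 0, methyllithium: -4.
Net change = -4 − (0) = -4.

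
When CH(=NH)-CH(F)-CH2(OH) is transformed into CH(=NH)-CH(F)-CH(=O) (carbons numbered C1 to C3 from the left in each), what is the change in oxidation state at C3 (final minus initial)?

Before: C3 has 1 bond to C, 2 bonds to H, 1 bond to O → oxidation state -1.
After: C3 has 1 bond to C, 1 bond to H, 2 bonds to O → oxidation state +1.
Δ = +1 − (-1) = +2, so this is an oxidation at C3.

+2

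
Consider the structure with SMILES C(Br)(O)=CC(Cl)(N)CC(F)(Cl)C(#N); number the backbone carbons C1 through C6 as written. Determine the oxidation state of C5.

Count +1 for every bond to an atom more electronegative than carbon and −1 for every bond to one less electronegative; C–C bonds are 0.
C5 has one bond to C (0), one bond to C (0), one bond to F (+1), one bond to Cl (+1).
Oxidation state = 0 + 0 + 1 + 1 = +2.

+2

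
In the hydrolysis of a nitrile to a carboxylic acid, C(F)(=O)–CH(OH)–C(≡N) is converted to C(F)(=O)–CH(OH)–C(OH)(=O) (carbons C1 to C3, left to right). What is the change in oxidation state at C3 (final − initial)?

0

Before: C3 has 1 bond to C, 3 bonds to N → oxidation state +3.
After: C3 has 1 bond to C, 3 bonds to O → oxidation state +3.
Δ = +3 − (+3) = 0, so no net redox change at C3.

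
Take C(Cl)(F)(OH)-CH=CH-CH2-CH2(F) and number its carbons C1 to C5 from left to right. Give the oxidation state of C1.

+3

Each bond to a more electronegative atom (O, N, halogen) counts +1, each bond to a less electronegative atom (H, metal, B, Si) counts −1, and each C–C bond counts 0.
C1 has one bond to C (0), one bond to Cl (+1), one bond to F (+1), one bond to O (+1).
Oxidation state = 0 + 1 + 1 + 1 = +3.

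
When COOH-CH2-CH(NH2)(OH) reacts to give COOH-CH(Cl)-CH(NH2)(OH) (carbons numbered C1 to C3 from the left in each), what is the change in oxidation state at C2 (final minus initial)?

Before: C2 has 2 bonds to C, 2 bonds to H → oxidation state -2.
After: C2 has 2 bonds to C, 1 bond to H, 1 bond to Cl → oxidation state 0.
Δ = 0 − (-2) = +2, so this is an oxidation at C2.

+2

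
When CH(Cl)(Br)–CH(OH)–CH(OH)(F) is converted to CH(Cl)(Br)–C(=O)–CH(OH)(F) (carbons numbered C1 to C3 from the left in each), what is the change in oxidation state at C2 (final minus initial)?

Before: C2 has 2 bonds to C, 1 bond to H, 1 bond to O → oxidation state 0.
After: C2 has 2 bonds to C, 2 bonds to O → oxidation state +2.
Δ = +2 − (0) = +2, so this is an oxidation at C2.

+2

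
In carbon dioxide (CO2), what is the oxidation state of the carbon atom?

+4

Assign +1 per bond to O/N/halogen, −1 per bond to H or an electropositive element, and 0 per bond to carbon.
The carbon has a double bond to O (2×+1 = +2), a double bond to O (2×+1 = +2).
Oxidation state = +2 + 2 = +4.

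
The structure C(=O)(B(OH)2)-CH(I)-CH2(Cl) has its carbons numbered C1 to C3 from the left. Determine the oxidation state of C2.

0

C2 has one bond to C (0), one bond to C (0), one bond to H (-1), one bond to I (+1).
Oxidation state = 0 + 0 − 1 + 1 = 0.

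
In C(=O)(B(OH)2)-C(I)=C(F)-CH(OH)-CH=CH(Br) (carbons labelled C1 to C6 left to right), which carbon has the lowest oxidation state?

C5

Count +1 for every bond to an atom more electronegative than carbon and −1 for every bond to one less electronegative; C–C bonds are 0. Tallying each carbon:
C1: 1C, 2O, 1B → 0 + 2 − 1 = +1
C2: 3C, 1I → 0 + 1 = +1
C3: 3C, 1F → 0 + 1 = +1
C4: 2C, 1H, 1O → 0 − 1 + 1 = 0
C5: 3C, 1H → 0 − 1 = -1
C6: 2C, 1H, 1Br → 0 − 1 + 1 = 0
The most reduced carbon is C5 at -1.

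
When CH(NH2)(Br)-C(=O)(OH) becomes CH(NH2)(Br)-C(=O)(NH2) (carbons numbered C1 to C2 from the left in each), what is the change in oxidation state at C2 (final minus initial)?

0

Before: C2 has 1 bond to C, 3 bonds to O → oxidation state +3.
After: C2 has 1 bond to C, 2 bonds to O, 1 bond to N → oxidation state +3.
Δ = +3 − (+3) = 0, so no net redox change at C2.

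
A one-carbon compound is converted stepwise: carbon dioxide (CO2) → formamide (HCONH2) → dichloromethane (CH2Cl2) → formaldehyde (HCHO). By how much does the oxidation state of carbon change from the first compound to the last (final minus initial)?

Carbon oxidation states along the series — carbon dioxide: +4, formamide: +2, dichloromethane: 0, formaldehyde: 0.
Net change = 0 − (+4) = -4.

-4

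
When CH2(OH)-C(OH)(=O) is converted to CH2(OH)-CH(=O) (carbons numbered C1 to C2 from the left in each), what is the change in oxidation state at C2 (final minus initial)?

Before: C2 has 1 bond to C, 3 bonds to O → oxidation state +3.
After: C2 has 1 bond to C, 1 bond to H, 2 bonds to O → oxidation state +1.
Δ = +1 − (+3) = -2, so this is a reduction at C2.

-2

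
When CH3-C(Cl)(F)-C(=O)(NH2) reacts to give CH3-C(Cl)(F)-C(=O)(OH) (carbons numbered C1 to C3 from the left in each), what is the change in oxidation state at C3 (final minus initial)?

0

Before: C3 has 1 bond to C, 2 bonds to O, 1 bond to N → oxidation state +3.
After: C3 has 1 bond to C, 3 bonds to O → oxidation state +3.
Δ = +3 − (+3) = 0, so no net redox change at C3.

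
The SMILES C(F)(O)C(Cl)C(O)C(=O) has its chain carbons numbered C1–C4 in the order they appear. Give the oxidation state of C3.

0

Each bond to a more electronegative atom (O, N, halogen) counts +1, each bond to a less electronegative atom (H, metal, B, Si) counts −1, and each C–C bond counts 0.
C3 has one bond to C (0), one bond to C (0), one bond to H (-1), one bond to O (+1).
Oxidation state = 0 + 0 − 1 + 1 = 0.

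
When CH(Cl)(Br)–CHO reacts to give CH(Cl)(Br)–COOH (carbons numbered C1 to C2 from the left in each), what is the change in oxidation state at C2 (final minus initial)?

Before: C2 has 1 bond to C, 1 bond to H, 2 bonds to O → oxidation state +1.
After: C2 has 1 bond to C, 3 bonds to O → oxidation state +3.
Δ = +3 − (+1) = +2, so this is an oxidation at C2.

+2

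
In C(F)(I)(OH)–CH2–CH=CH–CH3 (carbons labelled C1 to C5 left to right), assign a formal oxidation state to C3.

-1

C3 has one bond to C (0), a double bond to C (2×0 = 0), one bond to H (-1).
Oxidation state = 0 + 0 − 1 = -1.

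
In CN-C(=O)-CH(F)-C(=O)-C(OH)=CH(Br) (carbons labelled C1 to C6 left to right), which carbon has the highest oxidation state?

Each bond to a more electronegative atom (O, N, halogen) counts +1, each bond to a less electronegative atom (H, metal, B, Si) counts −1, and each C–C bond counts 0. Tallying each carbon:
C1: 1C, 3N → 0 + 3 = +3
C2: 2C, 2O → 0 + 2 = +2
C3: 2C, 1H, 1F → 0 − 1 + 1 = 0
C4: 2C, 2O → 0 + 2 = +2
C5: 3C, 1O → 0 + 1 = +1
C6: 2C, 1H, 1Br → 0 − 1 + 1 = 0
The most oxidised carbon is C1 at +3.

C1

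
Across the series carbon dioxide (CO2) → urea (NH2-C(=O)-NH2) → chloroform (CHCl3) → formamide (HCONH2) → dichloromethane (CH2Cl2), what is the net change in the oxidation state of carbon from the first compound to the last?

Carbon oxidation states along the series — carbon dioxide: +4, urea: +4, chloroform: +2, formamide: +2, dichloromethane: 0.
Net change = 0 − (+4) = -4.

-4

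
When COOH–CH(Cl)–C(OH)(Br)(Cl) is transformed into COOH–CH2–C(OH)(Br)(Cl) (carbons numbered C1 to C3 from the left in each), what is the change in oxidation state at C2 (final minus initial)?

Before: C2 has 2 bonds to C, 1 bond to H, 1 bond to Cl → oxidation state 0.
After: C2 has 2 bonds to C, 2 bonds to H → oxidation state -2.
Δ = -2 − (0) = -2, so this is a reduction at C2.

-2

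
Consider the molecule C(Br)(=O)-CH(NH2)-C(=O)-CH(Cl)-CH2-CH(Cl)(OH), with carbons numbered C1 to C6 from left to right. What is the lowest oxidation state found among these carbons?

-2

Tallying each carbon's bonds:
C1: 1C, 2O, 1Br → 0 + 2 + 1 = +3
C2: 2C, 1H, 1N → 0 − 1 + 1 = 0
C3: 2C, 2O → 0 + 2 = +2
C4: 2C, 1H, 1Cl → 0 − 1 + 1 = 0
C5: 2C, 2H → 0 − 2 = -2
C6: 1C, 1H, 1O, 1Cl → 0 − 1 + 1 + 1 = +1
The lowest value is -2.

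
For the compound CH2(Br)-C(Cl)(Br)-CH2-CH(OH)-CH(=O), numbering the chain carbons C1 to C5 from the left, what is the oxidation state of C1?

-1

Assign +1 per bond to O/N/halogen, −1 per bond to H or an electropositive element, and 0 per bond to carbon.
C1 has one bond to C (0), one bond to H (-1), one bond to H (-1), one bond to Br (+1).
Oxidation state = 0 − 1 − 1 + 1 = -1.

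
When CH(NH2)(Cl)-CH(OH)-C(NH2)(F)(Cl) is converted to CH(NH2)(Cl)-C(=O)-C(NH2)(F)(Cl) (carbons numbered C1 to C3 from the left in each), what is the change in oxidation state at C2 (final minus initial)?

+2

Before: C2 has 2 bonds to C, 1 bond to H, 1 bond to O → oxidation state 0.
After: C2 has 2 bonds to C, 2 bonds to O → oxidation state +2.
Δ = +2 − (0) = +2, so this is an oxidation at C2.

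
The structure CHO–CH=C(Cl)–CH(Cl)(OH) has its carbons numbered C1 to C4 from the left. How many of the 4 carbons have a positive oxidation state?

3

Assign +1 per bond to O/N/halogen, −1 per bond to H or an electropositive element, and 0 per bond to carbon. Tallying each carbon:
C1: 1C, 1H, 2O → 0 − 1 + 2 = +1
C2: 3C, 1H → 0 − 1 = -1
C3: 3C, 1Cl → 0 + 1 = +1
C4: 1C, 1H, 1O, 1Cl → 0 − 1 + 1 + 1 = +1
3 carbons (C1, C3, C4) meet the condition.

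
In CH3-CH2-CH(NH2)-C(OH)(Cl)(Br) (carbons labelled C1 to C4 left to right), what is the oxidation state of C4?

C4 has one bond to C (0), one bond to O (+1), one bond to Cl (+1), one bond to Br (+1).
Oxidation state = 0 + 1 + 1 + 1 = +3.

+3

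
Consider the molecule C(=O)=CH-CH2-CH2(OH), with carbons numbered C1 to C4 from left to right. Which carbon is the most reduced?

C3

Bonds to more-electronegative neighbours contribute +1 each, bonds to H or metals contribute −1 each, and C–C bonds contribute 0. Tallying each carbon:
C1: 2C, 2O → 0 + 2 = +2
C2: 3C, 1H → 0 − 1 = -1
C3: 2C, 2H → 0 − 2 = -2
C4: 1C, 2H, 1O → 0 − 2 + 1 = -1
The most reduced carbon is C3 at -2.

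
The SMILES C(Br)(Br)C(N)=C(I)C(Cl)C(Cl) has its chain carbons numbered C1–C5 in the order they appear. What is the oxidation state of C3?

Bonds to more-electronegative neighbours contribute +1 each, bonds to H or metals contribute −1 each, and C–C bonds contribute 0.
C3 has a double bond to C (2×0 = 0), one bond to C (0), one bond to I (+1).
Oxidation state = 0 + 0 + 1 = +1.

+1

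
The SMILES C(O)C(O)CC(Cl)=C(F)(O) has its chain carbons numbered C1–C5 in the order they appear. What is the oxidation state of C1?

C1 has one bond to C (0), one bond to O (+1), one bond to H (-1), one bond to H (-1).
Oxidation state = 0 + 1 − 1 − 1 = -1.

-1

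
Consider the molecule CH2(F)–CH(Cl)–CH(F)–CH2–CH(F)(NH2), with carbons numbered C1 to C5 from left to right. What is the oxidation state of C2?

0

C2 has one bond to C (0), one bond to C (0), one bond to Cl (+1), one bond to H (-1).
Oxidation state = 0 + 0 + 1 − 1 = 0.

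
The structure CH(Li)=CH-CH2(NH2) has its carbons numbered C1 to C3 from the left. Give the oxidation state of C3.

Assign +1 per bond to O/N/halogen, −1 per bond to H or an electropositive element, and 0 per bond to carbon.
C3 has one bond to C (0), one bond to H (-1), one bond to N (+1), one bond to H (-1).
Oxidation state = 0 − 1 + 1 − 1 = -1.

-1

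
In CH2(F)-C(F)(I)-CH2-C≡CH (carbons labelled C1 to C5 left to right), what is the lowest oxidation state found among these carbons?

-2

Assign +1 per bond to O/N/halogen, −1 per bond to H or an electropositive element, and 0 per bond to carbon. Tallying each carbon:
C1: 1C, 2H, 1F → 0 − 2 + 1 = -1
C2: 2C, 1F, 1I → 0 + 1 + 1 = +2
C3: 2C, 2H → 0 − 2 = -2
C4: 4C → 0 = 0
C5: 3C, 1H → 0 − 1 = -1
The lowest value is -2.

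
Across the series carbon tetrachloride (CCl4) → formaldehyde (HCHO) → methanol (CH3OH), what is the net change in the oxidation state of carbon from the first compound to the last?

Carbon oxidation states along the series — carbon tetrachloride: +4, formaldehyde: 0, methanol: -2.
Net change = -2 − (+4) = -6.

-6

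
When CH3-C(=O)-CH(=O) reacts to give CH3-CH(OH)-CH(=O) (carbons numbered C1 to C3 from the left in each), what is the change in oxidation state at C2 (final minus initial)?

Before: C2 has 2 bonds to C, 2 bonds to O → oxidation state +2.
After: C2 has 2 bonds to C, 1 bond to H, 1 bond to O → oxidation state 0.
Δ = 0 − (+2) = -2, so this is a reduction at C2.

-2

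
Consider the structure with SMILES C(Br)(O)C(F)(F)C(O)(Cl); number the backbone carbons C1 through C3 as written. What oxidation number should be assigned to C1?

Bonds to more-electronegative neighbours contribute +1 each, bonds to H or metals contribute −1 each, and C–C bonds contribute 0.
C1 has one bond to C (0), one bond to Br (+1), one bond to O (+1), one bond to H (-1).
Oxidation state = 0 + 1 + 1 − 1 = +1.

+1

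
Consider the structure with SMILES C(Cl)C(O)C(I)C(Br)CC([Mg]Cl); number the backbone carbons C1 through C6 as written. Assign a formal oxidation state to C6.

-3

C6 has one bond to C (0), one bond to Mg (-1), one bond to H (-1), one bond to H (-1).
Oxidation state = 0 − 1 − 1 − 1 = -3.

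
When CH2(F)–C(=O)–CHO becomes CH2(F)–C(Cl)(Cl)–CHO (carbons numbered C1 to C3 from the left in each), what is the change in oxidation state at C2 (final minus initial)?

0

Before: C2 has 2 bonds to C, 2 bonds to O → oxidation state +2.
After: C2 has 2 bonds to C, 2 bonds to Cl → oxidation state +2.
Δ = +2 − (+2) = 0, so no net redox change at C2.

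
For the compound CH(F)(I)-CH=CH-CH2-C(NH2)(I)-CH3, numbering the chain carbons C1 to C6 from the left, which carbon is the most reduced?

Count +1 for every bond to an atom more electronegative than carbon and −1 for every bond to one less electronegative; C–C bonds are 0. Tallying each carbon:
C1: 1C, 1H, 1F, 1I → 0 − 1 + 1 + 1 = +1
C2: 3C, 1H → 0 − 1 = -1
C3: 3C, 1H → 0 − 1 = -1
C4: 2C, 2H → 0 − 2 = -2
C5: 2C, 1N, 1I → 0 + 1 + 1 = +2
C6: 1C, 3H → 0 − 3 = -3
The most reduced carbon is C6 at -3.

C6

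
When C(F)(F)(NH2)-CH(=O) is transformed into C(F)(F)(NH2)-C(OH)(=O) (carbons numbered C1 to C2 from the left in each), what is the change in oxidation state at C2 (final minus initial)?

+2

Before: C2 has 1 bond to C, 1 bond to H, 2 bonds to O → oxidation state +1.
After: C2 has 1 bond to C, 3 bonds to O → oxidation state +3.
Δ = +3 − (+1) = +2, so this is an oxidation at C2.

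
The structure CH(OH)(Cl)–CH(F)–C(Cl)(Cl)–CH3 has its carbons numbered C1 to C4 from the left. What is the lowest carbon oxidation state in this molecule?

-3

Assign +1 per bond to O/N/halogen, −1 per bond to H or an electropositive element, and 0 per bond to carbon. Tallying each carbon:
C1: 1C, 1H, 1O, 1Cl → 0 − 1 + 1 + 1 = +1
C2: 2C, 1H, 1F → 0 − 1 + 1 = 0
C3: 2C, 2Cl → 0 + 2 = +2
C4: 1C, 3H → 0 − 3 = -3
The lowest value is -3.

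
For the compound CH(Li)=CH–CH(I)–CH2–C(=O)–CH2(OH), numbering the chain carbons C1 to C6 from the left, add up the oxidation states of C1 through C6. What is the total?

Tallying each carbon's bonds:
C1: 2C, 1H, 1Li → 0 − 1 − 1 = -2
C2: 3C, 1H → 0 − 1 = -1
C3: 2C, 1H, 1I → 0 − 1 + 1 = 0
C4: 2C, 2H → 0 − 2 = -2
C5: 2C, 2O → 0 + 2 = +2
C6: 1C, 2H, 1O → 0 − 2 + 1 = -1
Sum = -2 − 1 + 0 − 2 + 2 − 1 = -4.

-4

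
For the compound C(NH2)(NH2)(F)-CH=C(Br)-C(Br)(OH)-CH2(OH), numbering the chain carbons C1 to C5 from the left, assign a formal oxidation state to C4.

+2

C4 has one bond to C (0), one bond to C (0), one bond to Br (+1), one bond to O (+1).
Oxidation state = 0 + 0 + 1 + 1 = +2.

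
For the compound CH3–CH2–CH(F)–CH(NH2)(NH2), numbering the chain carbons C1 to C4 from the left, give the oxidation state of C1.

Count +1 for every bond to an atom more electronegative than carbon and −1 for every bond to one less electronegative; C–C bonds are 0.
C1 has one bond to C (0), one bond to H (-1), one bond to H (-1), one bond to H (-1).
Oxidation state = 0 − 1 − 1 − 1 = -3.

-3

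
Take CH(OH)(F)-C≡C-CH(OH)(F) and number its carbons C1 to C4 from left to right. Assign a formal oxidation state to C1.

C1 has one bond to C (0), one bond to O (+1), one bond to F (+1), one bond to H (-1).
Oxidation state = 0 + 1 + 1 − 1 = +1.

+1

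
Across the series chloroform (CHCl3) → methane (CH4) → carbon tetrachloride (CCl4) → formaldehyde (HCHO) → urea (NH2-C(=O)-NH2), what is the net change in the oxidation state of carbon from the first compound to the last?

+2

Carbon oxidation states along the series — chloroform: +2, methane: -4, carbon tetrachloride: +4, formaldehyde: 0, urea: +4.
Net change = +4 − (+2) = +2.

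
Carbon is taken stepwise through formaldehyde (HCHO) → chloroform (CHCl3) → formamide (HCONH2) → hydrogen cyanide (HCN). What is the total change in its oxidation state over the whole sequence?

Carbon oxidation states along the series — formaldehyde: 0, chloroform: +2, formamide: +2, hydrogen cyanide: +2.
Net change = +2 − (0) = +2.

+2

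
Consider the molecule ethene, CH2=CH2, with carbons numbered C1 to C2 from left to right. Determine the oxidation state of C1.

-2

C1 has one bond to H (-1), one bond to H (-1), a double bond to C (2×0 = 0).
Oxidation state = -1 − 1 + 0 = -2.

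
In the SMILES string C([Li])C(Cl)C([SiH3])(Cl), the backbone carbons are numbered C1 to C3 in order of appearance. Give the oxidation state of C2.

0

C2 has one bond to C (0), one bond to C (0), one bond to H (-1), one bond to Cl (+1).
Oxidation state = 0 + 0 − 1 + 1 = 0.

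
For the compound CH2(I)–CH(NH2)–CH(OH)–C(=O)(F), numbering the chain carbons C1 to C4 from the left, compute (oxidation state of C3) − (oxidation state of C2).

0

C3: 2C, 1H, 1O → 0 − 1 + 1 = 0
C2: 2C, 1H, 1N → 0 − 1 + 1 = 0
Difference: 0 − (0) = 0.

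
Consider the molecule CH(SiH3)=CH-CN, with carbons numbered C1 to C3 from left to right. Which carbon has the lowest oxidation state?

C1

Tallying each carbon's bonds:
C1: 2C, 1H, 1Si → 0 − 1 − 1 = -2
C2: 3C, 1H → 0 − 1 = -1
C3: 1C, 3N → 0 + 3 = +3
The most reduced carbon is C1 at -2.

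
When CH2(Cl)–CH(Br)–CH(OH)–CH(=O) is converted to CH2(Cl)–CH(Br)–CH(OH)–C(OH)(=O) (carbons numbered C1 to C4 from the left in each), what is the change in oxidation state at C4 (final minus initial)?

+2

Before: C4 has 1 bond to C, 1 bond to H, 2 bonds to O → oxidation state +1.
After: C4 has 1 bond to C, 3 bonds to O → oxidation state +3.
Δ = +3 − (+1) = +2, so this is an oxidation at C4.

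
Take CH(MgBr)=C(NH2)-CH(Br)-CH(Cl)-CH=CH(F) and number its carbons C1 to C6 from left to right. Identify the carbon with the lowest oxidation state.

Tallying each carbon's bonds:
C1: 2C, 1H, 1Mg → 0 − 1 − 1 = -2
C2: 3C, 1N → 0 + 1 = +1
C3: 2C, 1H, 1Br → 0 − 1 + 1 = 0
C4: 2C, 1H, 1Cl → 0 − 1 + 1 = 0
C5: 3C, 1H → 0 − 1 = -1
C6: 2C, 1H, 1F → 0 − 1 + 1 = 0
The most reduced carbon is C1 at -2.

C1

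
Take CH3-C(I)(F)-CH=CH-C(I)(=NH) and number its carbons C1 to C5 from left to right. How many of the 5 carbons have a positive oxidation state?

Each bond to a more electronegative atom (O, N, halogen) counts +1, each bond to a less electronegative atom (H, metal, B, Si) counts −1, and each C–C bond counts 0. Tallying each carbon:
C1: 1C, 3H → 0 − 3 = -3
C2: 2C, 1F, 1I → 0 + 1 + 1 = +2
C3: 3C, 1H → 0 − 1 = -1
C4: 3C, 1H → 0 − 1 = -1
C5: 1C, 2N, 1I → 0 + 2 + 1 = +3
2 carbons (C2, C5) meet the condition.

2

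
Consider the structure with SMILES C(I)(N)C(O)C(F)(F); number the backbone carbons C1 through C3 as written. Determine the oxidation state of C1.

+1

Each bond to a more electronegative atom (O, N, halogen) counts +1, each bond to a less electronegative atom (H, metal, B, Si) counts −1, and each C–C bond counts 0.
C1 has one bond to C (0), one bond to I (+1), one bond to N (+1), one bond to H (-1).
Oxidation state = 0 + 1 + 1 − 1 = +1.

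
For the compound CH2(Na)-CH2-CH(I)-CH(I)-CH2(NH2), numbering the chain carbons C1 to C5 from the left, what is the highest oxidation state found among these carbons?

0

Count +1 for every bond to an atom more electronegative than carbon and −1 for every bond to one less electronegative; C–C bonds are 0. Tallying each carbon:
C1: 1C, 2H, 1Na → 0 − 2 − 1 = -3
C2: 2C, 2H → 0 − 2 = -2
C3: 2C, 1H, 1I → 0 − 1 + 1 = 0
C4: 2C, 1H, 1I → 0 − 1 + 1 = 0
C5: 1C, 2H, 1N → 0 − 2 + 1 = -1
The highest value is 0.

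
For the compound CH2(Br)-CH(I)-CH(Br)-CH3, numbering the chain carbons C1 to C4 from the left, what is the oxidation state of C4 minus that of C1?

-2

C4: 1C, 3H → 0 − 3 = -3
C1: 1C, 2H, 1Br → 0 − 2 + 1 = -1
Difference: -3 − (-1) = -2.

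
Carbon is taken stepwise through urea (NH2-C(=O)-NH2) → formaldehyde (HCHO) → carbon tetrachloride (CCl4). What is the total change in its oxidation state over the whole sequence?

0

Carbon oxidation states along the series — urea: +4, formaldehyde: 0, carbon tetrachloride: +4.
Net change = +4 − (+4) = 0.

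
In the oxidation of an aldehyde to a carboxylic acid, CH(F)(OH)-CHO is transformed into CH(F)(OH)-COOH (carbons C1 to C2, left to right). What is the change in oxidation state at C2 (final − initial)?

+2

Before: C2 has 1 bond to C, 1 bond to H, 2 bonds to O → oxidation state +1.
After: C2 has 1 bond to C, 3 bonds to O → oxidation state +3.
Δ = +3 − (+1) = +2, so this is an oxidation at C2.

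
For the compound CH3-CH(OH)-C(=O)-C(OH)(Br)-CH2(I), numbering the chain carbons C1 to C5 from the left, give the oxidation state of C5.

-1

Count +1 for every bond to an atom more electronegative than carbon and −1 for every bond to one less electronegative; C–C bonds are 0.
C5 has one bond to C (0), one bond to H (-1), one bond to I (+1), one bond to H (-1).
Oxidation state = 0 − 1 + 1 − 1 = -1.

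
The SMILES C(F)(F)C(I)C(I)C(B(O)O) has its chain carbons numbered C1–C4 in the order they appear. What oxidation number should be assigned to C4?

-3

Count +1 for every bond to an atom more electronegative than carbon and −1 for every bond to one less electronegative; C–C bonds are 0.
C4 has one bond to C (0), one bond to H (-1), one bond to B (-1), one bond to H (-1).
Oxidation state = 0 − 1 − 1 − 1 = -3.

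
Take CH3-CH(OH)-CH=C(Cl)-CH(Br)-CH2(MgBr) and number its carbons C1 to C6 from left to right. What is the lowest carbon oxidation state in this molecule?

Each bond to a more electronegative atom (O, N, halogen) counts +1, each bond to a less electronegative atom (H, metal, B, Si) counts −1, and each C–C bond counts 0. Tallying each carbon:
C1: 1C, 3H → 0 − 3 = -3
C2: 2C, 1H, 1O → 0 − 1 + 1 = 0
C3: 3C, 1H → 0 − 1 = -1
C4: 3C, 1Cl → 0 + 1 = +1
C5: 2C, 1H, 1Br → 0 − 1 + 1 = 0
C6: 1C, 2H, 1Mg → 0 − 2 − 1 = -3
The lowest value is -3.

-3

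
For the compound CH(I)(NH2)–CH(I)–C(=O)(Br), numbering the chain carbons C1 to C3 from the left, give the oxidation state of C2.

C2 has one bond to C (0), one bond to C (0), one bond to H (-1), one bond to I (+1).
Oxidation state = 0 + 0 − 1 + 1 = 0.

0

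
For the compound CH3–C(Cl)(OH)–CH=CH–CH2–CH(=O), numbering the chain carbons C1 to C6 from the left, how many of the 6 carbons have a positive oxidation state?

Tallying each carbon's bonds:
C1: 1C, 3H → 0 − 3 = -3
C2: 2C, 1O, 1Cl → 0 + 1 + 1 = +2
C3: 3C, 1H → 0 − 1 = -1
C4: 3C, 1H → 0 − 1 = -1
C5: 2C, 2H → 0 − 2 = -2
C6: 1C, 1H, 2O → 0 − 1 + 2 = +1
2 carbons (C2, C6) meet the condition.

2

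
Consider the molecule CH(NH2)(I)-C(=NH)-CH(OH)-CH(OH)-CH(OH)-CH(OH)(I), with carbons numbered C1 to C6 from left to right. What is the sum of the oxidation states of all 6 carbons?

+4

Tallying each carbon's bonds:
C1: 1C, 1H, 1N, 1I → 0 − 1 + 1 + 1 = +1
C2: 2C, 2N → 0 + 2 = +2
C3: 2C, 1H, 1O → 0 − 1 + 1 = 0
C4: 2C, 1H, 1O → 0 − 1 + 1 = 0
C5: 2C, 1H, 1O → 0 − 1 + 1 = 0
C6: 1C, 1H, 1O, 1I → 0 − 1 + 1 + 1 = +1
Sum = +1 + 2 + 0 + 0 + 0 + 1 = +4.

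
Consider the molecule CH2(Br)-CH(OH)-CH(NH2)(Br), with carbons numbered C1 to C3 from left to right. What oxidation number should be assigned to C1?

-1

C1 has one bond to C (0), one bond to Br (+1), one bond to H (-1), one bond to H (-1).
Oxidation state = 0 + 1 − 1 − 1 = -1.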